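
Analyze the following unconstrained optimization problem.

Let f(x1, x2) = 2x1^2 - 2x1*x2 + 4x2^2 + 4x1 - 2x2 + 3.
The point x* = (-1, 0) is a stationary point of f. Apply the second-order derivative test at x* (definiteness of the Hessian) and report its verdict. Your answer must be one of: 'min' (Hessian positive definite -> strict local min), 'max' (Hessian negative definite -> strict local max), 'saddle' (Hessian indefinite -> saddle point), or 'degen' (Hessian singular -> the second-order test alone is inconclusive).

Compute the Hessian H = grad^2 f:
  H = [[4, -2], [-2, 8]]
Verify stationarity: grad f(x*) = H x* + g = (0, 0).
Eigenvalues of H: 3.1716, 8.8284.
Both eigenvalues > 0, so H is positive definite -> x* is a strict local min.

min


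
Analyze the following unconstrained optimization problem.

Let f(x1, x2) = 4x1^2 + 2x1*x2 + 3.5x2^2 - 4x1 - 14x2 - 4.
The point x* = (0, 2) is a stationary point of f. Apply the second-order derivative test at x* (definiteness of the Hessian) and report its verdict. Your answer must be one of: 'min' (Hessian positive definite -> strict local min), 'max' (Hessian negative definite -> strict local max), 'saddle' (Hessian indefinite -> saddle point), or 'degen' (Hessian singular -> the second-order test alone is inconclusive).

Compute the Hessian H = grad^2 f:
  H = [[8, 2], [2, 7]]
Verify stationarity: grad f(x*) = H x* + g = (0, 0).
Eigenvalues of H: 5.4384, 9.5616.
Both eigenvalues > 0, so H is positive definite -> x* is a strict local min.

min


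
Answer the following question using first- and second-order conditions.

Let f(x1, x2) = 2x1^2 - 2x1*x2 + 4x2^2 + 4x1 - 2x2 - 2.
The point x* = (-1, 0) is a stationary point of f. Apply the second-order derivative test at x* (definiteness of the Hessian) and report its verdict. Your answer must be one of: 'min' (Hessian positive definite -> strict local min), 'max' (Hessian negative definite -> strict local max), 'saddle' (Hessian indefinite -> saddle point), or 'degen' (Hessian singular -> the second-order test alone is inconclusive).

Compute the Hessian H = grad^2 f:
  H = [[4, -2], [-2, 8]]
Verify stationarity: grad f(x*) = H x* + g = (0, 0).
Eigenvalues of H: 3.1716, 8.8284.
Both eigenvalues > 0, so H is positive definite -> x* is a strict local min.

min


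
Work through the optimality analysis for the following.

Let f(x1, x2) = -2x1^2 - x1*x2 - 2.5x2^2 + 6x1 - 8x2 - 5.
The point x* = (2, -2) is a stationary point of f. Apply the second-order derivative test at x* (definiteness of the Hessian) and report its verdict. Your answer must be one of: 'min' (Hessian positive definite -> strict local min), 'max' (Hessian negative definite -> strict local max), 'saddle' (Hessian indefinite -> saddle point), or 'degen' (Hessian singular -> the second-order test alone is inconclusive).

Compute the Hessian H = grad^2 f:
  H = [[-4, -1], [-1, -5]]
Verify stationarity: grad f(x*) = H x* + g = (0, 0).
Eigenvalues of H: -5.618, -3.382.
Both eigenvalues < 0, so H is negative definite -> x* is a strict local max.

max


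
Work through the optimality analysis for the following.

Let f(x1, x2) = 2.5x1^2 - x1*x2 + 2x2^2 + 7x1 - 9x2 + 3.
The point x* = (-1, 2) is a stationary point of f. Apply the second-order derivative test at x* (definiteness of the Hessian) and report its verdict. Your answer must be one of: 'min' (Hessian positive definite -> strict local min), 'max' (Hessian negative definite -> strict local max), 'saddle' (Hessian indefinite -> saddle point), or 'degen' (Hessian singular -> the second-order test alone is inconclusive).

Compute the Hessian H = grad^2 f:
  H = [[5, -1], [-1, 4]]
Verify stationarity: grad f(x*) = H x* + g = (0, 0).
Eigenvalues of H: 3.382, 5.618.
Both eigenvalues > 0, so H is positive definite -> x* is a strict local min.

min


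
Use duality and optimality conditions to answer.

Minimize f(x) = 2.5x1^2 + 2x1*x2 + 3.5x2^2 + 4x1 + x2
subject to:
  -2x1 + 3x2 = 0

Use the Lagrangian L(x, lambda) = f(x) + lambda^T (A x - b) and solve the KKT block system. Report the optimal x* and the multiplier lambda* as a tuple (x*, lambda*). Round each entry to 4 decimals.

Form the Lagrangian:
  L(x, lambda) = (1/2) x^T Q x + c^T x + lambda^T (A x - b)
Stationarity (grad_x L = 0): Q x + c + A^T lambda = 0.
Primal feasibility: A x = b.

This gives the KKT block system:
  [ Q   A^T ] [ x     ]   [-c ]
  [ A    0  ] [ lambda ] = [ b ]

Solving the linear system:
  x*      = (-0.433, -0.2887)
  lambda* = (0.6289)
  f(x*)   = -1.0103

x* = (-0.433, -0.2887), lambda* = (0.6289)


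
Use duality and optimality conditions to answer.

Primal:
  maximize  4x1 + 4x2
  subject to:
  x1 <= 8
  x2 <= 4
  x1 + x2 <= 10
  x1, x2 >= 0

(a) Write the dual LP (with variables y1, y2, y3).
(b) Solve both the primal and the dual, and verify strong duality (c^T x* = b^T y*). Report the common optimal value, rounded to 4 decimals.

The standard primal-dual pair for 'max c^T x s.t. A x <= b, x >= 0' is:
  Dual:  min b^T y  s.t.  A^T y >= c,  y >= 0.

So the dual LP is:
  minimize  8y1 + 4y2 + 10y3
  subject to:
    y1 + y3 >= 4
    y2 + y3 >= 4
    y1, y2, y3 >= 0

Solving the primal: x* = (6, 4).
  primal value c^T x* = 40.
Solving the dual: y* = (0, 0, 4).
  dual value b^T y* = 40.
Strong duality: c^T x* = b^T y*. Confirmed.

40


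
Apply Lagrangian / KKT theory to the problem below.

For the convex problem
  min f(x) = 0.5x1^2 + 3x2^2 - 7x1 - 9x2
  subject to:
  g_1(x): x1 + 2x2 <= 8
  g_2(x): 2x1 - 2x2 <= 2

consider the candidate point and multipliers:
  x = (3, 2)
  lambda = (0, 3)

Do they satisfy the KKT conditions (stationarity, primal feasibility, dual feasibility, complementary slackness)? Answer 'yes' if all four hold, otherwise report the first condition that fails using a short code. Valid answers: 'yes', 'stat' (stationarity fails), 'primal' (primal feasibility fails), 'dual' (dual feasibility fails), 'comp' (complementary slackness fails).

Gradient of f: grad f(x) = Q x + c = (-4, 3)
Constraint values g_i(x) = a_i^T x - b_i:
  g_1((3, 2)) = -1
  g_2((3, 2)) = 0
Stationarity residual: grad f(x) + sum_i lambda_i a_i = (2, -3)
  -> stationarity FAILS
Primal feasibility (all g_i <= 0): OK
Dual feasibility (all lambda_i >= 0): OK
Complementary slackness (lambda_i * g_i(x) = 0 for all i): OK

Verdict: the first failing condition is stationarity -> stat.

stat


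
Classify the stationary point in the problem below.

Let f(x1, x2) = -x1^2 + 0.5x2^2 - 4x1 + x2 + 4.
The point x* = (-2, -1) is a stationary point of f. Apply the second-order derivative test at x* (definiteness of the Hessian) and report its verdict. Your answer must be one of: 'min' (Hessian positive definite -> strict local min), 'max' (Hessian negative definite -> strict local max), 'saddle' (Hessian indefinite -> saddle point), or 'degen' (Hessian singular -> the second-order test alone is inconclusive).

Compute the Hessian H = grad^2 f:
  H = [[-2, 0], [0, 1]]
Verify stationarity: grad f(x*) = H x* + g = (0, 0).
Eigenvalues of H: -2, 1.
Eigenvalues have mixed signs, so H is indefinite -> x* is a saddle point.

saddle


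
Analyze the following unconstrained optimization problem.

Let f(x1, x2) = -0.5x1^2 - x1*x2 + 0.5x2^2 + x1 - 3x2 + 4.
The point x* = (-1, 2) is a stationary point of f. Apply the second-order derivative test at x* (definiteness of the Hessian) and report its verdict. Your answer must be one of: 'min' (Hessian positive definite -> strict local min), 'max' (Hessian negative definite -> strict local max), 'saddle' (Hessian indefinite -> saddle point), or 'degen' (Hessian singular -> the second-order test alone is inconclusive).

Compute the Hessian H = grad^2 f:
  H = [[-1, -1], [-1, 1]]
Verify stationarity: grad f(x*) = H x* + g = (0, 0).
Eigenvalues of H: -1.4142, 1.4142.
Eigenvalues have mixed signs, so H is indefinite -> x* is a saddle point.

saddle


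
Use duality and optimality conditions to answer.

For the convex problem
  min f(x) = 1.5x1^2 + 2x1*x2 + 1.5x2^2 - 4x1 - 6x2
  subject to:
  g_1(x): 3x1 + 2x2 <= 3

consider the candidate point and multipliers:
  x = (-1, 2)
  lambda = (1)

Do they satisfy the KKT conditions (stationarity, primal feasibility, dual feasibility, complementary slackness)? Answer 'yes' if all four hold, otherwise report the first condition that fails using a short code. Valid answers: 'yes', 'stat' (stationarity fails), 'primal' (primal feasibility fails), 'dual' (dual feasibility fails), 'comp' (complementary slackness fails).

Gradient of f: grad f(x) = Q x + c = (-3, -2)
Constraint values g_i(x) = a_i^T x - b_i:
  g_1((-1, 2)) = -2
Stationarity residual: grad f(x) + sum_i lambda_i a_i = (0, 0)
  -> stationarity OK
Primal feasibility (all g_i <= 0): OK
Dual feasibility (all lambda_i >= 0): OK
Complementary slackness (lambda_i * g_i(x) = 0 for all i): FAILS

Verdict: the first failing condition is complementary_slackness -> comp.

comp


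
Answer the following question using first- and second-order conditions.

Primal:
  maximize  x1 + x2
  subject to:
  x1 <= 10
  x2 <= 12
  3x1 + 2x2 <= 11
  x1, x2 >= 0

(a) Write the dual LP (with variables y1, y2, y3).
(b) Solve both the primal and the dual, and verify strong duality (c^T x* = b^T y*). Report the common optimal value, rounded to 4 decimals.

The standard primal-dual pair for 'max c^T x s.t. A x <= b, x >= 0' is:
  Dual:  min b^T y  s.t.  A^T y >= c,  y >= 0.

So the dual LP is:
  minimize  10y1 + 12y2 + 11y3
  subject to:
    y1 + 3y3 >= 1
    y2 + 2y3 >= 1
    y1, y2, y3 >= 0

Solving the primal: x* = (0, 5.5).
  primal value c^T x* = 5.5.
Solving the dual: y* = (0, 0, 0.5).
  dual value b^T y* = 5.5.
Strong duality: c^T x* = b^T y*. Confirmed.

5.5


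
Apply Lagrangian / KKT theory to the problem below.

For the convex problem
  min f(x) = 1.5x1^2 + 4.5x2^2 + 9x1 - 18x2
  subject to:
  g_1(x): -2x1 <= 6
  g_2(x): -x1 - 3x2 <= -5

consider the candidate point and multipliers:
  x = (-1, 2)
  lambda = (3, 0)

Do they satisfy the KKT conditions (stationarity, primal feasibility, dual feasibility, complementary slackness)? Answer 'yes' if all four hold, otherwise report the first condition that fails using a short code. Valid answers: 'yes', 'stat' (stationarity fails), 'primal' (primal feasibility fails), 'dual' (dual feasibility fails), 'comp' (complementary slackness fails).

Gradient of f: grad f(x) = Q x + c = (6, 0)
Constraint values g_i(x) = a_i^T x - b_i:
  g_1((-1, 2)) = -4
  g_2((-1, 2)) = 0
Stationarity residual: grad f(x) + sum_i lambda_i a_i = (0, 0)
  -> stationarity OK
Primal feasibility (all g_i <= 0): OK
Dual feasibility (all lambda_i >= 0): OK
Complementary slackness (lambda_i * g_i(x) = 0 for all i): FAILS

Verdict: the first failing condition is complementary_slackness -> comp.

comp


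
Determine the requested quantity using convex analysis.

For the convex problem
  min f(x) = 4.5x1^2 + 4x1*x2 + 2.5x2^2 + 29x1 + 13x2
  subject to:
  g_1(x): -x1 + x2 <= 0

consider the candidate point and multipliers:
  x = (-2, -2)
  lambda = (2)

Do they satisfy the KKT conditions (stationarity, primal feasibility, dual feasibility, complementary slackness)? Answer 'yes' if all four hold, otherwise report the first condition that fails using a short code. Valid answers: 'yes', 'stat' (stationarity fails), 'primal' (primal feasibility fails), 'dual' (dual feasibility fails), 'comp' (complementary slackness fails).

Gradient of f: grad f(x) = Q x + c = (3, -5)
Constraint values g_i(x) = a_i^T x - b_i:
  g_1((-2, -2)) = 0
Stationarity residual: grad f(x) + sum_i lambda_i a_i = (1, -3)
  -> stationarity FAILS
Primal feasibility (all g_i <= 0): OK
Dual feasibility (all lambda_i >= 0): OK
Complementary slackness (lambda_i * g_i(x) = 0 for all i): OK

Verdict: the first failing condition is stationarity -> stat.

stat


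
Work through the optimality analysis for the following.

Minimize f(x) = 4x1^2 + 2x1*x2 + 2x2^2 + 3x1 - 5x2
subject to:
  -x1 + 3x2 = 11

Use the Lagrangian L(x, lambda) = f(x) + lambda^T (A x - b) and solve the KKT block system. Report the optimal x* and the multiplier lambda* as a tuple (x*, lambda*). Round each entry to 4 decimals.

Form the Lagrangian:
  L(x, lambda) = (1/2) x^T Q x + c^T x + lambda^T (A x - b)
Stationarity (grad_x L = 0): Q x + c + A^T lambda = 0.
Primal feasibility: A x = b.

This gives the KKT block system:
  [ Q   A^T ] [ x     ]   [-c ]
  [ A    0  ] [ lambda ] = [ b ]

Solving the linear system:
  x*      = (-1.3864, 3.2045)
  lambda* = (-1.6818)
  f(x*)   = -0.8409

x* = (-1.3864, 3.2045), lambda* = (-1.6818)


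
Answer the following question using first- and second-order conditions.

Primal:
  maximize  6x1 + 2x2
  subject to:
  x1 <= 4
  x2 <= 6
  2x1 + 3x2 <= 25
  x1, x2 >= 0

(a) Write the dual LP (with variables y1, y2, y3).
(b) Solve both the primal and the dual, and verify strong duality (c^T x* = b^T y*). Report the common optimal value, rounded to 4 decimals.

The standard primal-dual pair for 'max c^T x s.t. A x <= b, x >= 0' is:
  Dual:  min b^T y  s.t.  A^T y >= c,  y >= 0.

So the dual LP is:
  minimize  4y1 + 6y2 + 25y3
  subject to:
    y1 + 2y3 >= 6
    y2 + 3y3 >= 2
    y1, y2, y3 >= 0

Solving the primal: x* = (4, 5.6667).
  primal value c^T x* = 35.3333.
Solving the dual: y* = (4.6667, 0, 0.6667).
  dual value b^T y* = 35.3333.
Strong duality: c^T x* = b^T y*. Confirmed.

35.3333


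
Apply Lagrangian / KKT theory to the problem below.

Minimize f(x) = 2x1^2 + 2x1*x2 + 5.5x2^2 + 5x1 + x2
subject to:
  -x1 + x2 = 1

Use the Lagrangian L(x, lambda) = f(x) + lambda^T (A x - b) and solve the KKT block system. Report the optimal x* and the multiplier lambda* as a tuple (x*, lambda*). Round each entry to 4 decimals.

Form the Lagrangian:
  L(x, lambda) = (1/2) x^T Q x + c^T x + lambda^T (A x - b)
Stationarity (grad_x L = 0): Q x + c + A^T lambda = 0.
Primal feasibility: A x = b.

This gives the KKT block system:
  [ Q   A^T ] [ x     ]   [-c ]
  [ A    0  ] [ lambda ] = [ b ]

Solving the linear system:
  x*      = (-1, 0)
  lambda* = (1)
  f(x*)   = -3

x* = (-1, 0), lambda* = (1)


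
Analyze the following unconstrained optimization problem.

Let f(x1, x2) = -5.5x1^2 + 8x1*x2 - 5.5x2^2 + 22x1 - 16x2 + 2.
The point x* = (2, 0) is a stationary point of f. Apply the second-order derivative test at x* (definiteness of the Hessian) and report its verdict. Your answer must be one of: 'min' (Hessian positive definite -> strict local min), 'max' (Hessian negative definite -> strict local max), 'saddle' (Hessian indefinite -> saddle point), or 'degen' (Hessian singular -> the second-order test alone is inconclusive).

Compute the Hessian H = grad^2 f:
  H = [[-11, 8], [8, -11]]
Verify stationarity: grad f(x*) = H x* + g = (0, 0).
Eigenvalues of H: -19, -3.
Both eigenvalues < 0, so H is negative definite -> x* is a strict local max.

max


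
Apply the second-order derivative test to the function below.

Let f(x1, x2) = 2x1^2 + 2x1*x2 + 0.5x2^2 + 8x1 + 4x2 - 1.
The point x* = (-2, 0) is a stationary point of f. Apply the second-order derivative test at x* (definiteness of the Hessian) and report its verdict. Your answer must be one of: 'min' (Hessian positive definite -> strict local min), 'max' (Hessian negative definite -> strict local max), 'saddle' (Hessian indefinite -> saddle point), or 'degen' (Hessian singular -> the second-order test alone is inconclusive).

Compute the Hessian H = grad^2 f:
  H = [[4, 2], [2, 1]]
Verify stationarity: grad f(x*) = H x* + g = (0, 0).
Eigenvalues of H: 0, 5.
H has a zero eigenvalue (singular; positive semidefinite but not definite), so H is neither positive definite, negative definite, nor indefinite. The second-order test alone is inconclusive -> degen.
(Indeed, f is constant along the null direction of H through x*, so x* is not a strict local extremum.)

degen


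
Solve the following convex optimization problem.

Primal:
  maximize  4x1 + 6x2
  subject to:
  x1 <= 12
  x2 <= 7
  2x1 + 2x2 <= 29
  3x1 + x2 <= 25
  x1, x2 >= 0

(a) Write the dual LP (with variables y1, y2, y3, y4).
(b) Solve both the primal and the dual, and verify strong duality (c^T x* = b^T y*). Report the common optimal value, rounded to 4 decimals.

The standard primal-dual pair for 'max c^T x s.t. A x <= b, x >= 0' is:
  Dual:  min b^T y  s.t.  A^T y >= c,  y >= 0.

So the dual LP is:
  minimize  12y1 + 7y2 + 29y3 + 25y4
  subject to:
    y1 + 2y3 + 3y4 >= 4
    y2 + 2y3 + y4 >= 6
    y1, y2, y3, y4 >= 0

Solving the primal: x* = (6, 7).
  primal value c^T x* = 66.
Solving the dual: y* = (0, 4.6667, 0, 1.3333).
  dual value b^T y* = 66.
Strong duality: c^T x* = b^T y*. Confirmed.

66


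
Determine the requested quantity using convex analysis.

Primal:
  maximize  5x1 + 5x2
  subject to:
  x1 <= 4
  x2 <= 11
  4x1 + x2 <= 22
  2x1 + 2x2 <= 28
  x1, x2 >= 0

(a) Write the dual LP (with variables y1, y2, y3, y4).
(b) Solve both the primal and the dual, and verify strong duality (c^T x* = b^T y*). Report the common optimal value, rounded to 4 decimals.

The standard primal-dual pair for 'max c^T x s.t. A x <= b, x >= 0' is:
  Dual:  min b^T y  s.t.  A^T y >= c,  y >= 0.

So the dual LP is:
  minimize  4y1 + 11y2 + 22y3 + 28y4
  subject to:
    y1 + 4y3 + 2y4 >= 5
    y2 + y3 + 2y4 >= 5
    y1, y2, y3, y4 >= 0

Solving the primal: x* = (2.75, 11).
  primal value c^T x* = 68.75.
Solving the dual: y* = (0, 3.75, 1.25, 0).
  dual value b^T y* = 68.75.
Strong duality: c^T x* = b^T y*. Confirmed.

68.75


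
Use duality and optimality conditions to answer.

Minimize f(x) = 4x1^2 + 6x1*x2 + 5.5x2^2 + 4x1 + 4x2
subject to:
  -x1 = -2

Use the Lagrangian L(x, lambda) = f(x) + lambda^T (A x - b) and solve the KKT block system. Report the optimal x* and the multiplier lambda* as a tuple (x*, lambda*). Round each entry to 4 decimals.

Form the Lagrangian:
  L(x, lambda) = (1/2) x^T Q x + c^T x + lambda^T (A x - b)
Stationarity (grad_x L = 0): Q x + c + A^T lambda = 0.
Primal feasibility: A x = b.

This gives the KKT block system:
  [ Q   A^T ] [ x     ]   [-c ]
  [ A    0  ] [ lambda ] = [ b ]

Solving the linear system:
  x*      = (2, -1.4545)
  lambda* = (11.2727)
  f(x*)   = 12.3636

x* = (2, -1.4545), lambda* = (11.2727)


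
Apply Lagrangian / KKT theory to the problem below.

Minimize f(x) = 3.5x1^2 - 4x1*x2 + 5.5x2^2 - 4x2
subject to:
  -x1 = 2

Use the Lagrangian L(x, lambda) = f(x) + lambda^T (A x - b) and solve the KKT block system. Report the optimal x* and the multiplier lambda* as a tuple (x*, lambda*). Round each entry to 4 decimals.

Form the Lagrangian:
  L(x, lambda) = (1/2) x^T Q x + c^T x + lambda^T (A x - b)
Stationarity (grad_x L = 0): Q x + c + A^T lambda = 0.
Primal feasibility: A x = b.

This gives the KKT block system:
  [ Q   A^T ] [ x     ]   [-c ]
  [ A    0  ] [ lambda ] = [ b ]

Solving the linear system:
  x*      = (-2, -0.3636)
  lambda* = (-12.5455)
  f(x*)   = 13.2727

x* = (-2, -0.3636), lambda* = (-12.5455)


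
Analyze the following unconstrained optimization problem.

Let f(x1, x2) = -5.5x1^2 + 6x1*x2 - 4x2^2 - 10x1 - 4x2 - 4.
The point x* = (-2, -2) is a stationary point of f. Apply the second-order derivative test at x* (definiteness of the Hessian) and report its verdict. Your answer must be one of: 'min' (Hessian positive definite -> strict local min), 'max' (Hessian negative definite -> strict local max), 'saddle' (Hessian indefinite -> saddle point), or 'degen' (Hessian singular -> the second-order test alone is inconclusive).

Compute the Hessian H = grad^2 f:
  H = [[-11, 6], [6, -8]]
Verify stationarity: grad f(x*) = H x* + g = (0, 0).
Eigenvalues of H: -15.6847, -3.3153.
Both eigenvalues < 0, so H is negative definite -> x* is a strict local max.

max


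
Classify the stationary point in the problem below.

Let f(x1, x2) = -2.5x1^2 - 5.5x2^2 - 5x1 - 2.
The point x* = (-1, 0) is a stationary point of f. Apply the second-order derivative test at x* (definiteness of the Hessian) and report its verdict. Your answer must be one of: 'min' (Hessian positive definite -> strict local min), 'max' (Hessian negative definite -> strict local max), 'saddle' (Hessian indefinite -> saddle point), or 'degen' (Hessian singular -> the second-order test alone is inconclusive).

Compute the Hessian H = grad^2 f:
  H = [[-5, 0], [0, -11]]
Verify stationarity: grad f(x*) = H x* + g = (0, 0).
Eigenvalues of H: -11, -5.
Both eigenvalues < 0, so H is negative definite -> x* is a strict local max.

max


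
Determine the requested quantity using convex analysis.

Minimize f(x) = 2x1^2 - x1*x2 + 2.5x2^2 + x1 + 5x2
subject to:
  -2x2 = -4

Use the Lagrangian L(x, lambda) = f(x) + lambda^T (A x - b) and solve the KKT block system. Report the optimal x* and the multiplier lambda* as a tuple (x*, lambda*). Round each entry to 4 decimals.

Form the Lagrangian:
  L(x, lambda) = (1/2) x^T Q x + c^T x + lambda^T (A x - b)
Stationarity (grad_x L = 0): Q x + c + A^T lambda = 0.
Primal feasibility: A x = b.

This gives the KKT block system:
  [ Q   A^T ] [ x     ]   [-c ]
  [ A    0  ] [ lambda ] = [ b ]

Solving the linear system:
  x*      = (0.25, 2)
  lambda* = (7.375)
  f(x*)   = 19.875

x* = (0.25, 2), lambda* = (7.375)


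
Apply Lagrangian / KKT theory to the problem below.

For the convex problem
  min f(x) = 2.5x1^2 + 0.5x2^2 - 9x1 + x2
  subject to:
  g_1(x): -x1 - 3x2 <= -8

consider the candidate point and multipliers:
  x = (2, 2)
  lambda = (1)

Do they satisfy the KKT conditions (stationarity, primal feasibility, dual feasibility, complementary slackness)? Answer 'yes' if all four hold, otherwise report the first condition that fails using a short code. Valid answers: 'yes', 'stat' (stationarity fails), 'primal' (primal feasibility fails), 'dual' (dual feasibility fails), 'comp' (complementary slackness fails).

Gradient of f: grad f(x) = Q x + c = (1, 3)
Constraint values g_i(x) = a_i^T x - b_i:
  g_1((2, 2)) = 0
Stationarity residual: grad f(x) + sum_i lambda_i a_i = (0, 0)
  -> stationarity OK
Primal feasibility (all g_i <= 0): OK
Dual feasibility (all lambda_i >= 0): OK
Complementary slackness (lambda_i * g_i(x) = 0 for all i): OK

Verdict: yes, KKT holds.

yes


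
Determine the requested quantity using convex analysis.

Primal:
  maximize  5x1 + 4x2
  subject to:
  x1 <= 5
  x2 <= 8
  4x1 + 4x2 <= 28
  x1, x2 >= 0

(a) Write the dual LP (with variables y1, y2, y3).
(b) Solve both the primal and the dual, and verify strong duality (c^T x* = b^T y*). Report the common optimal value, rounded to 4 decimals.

The standard primal-dual pair for 'max c^T x s.t. A x <= b, x >= 0' is:
  Dual:  min b^T y  s.t.  A^T y >= c,  y >= 0.

So the dual LP is:
  minimize  5y1 + 8y2 + 28y3
  subject to:
    y1 + 4y3 >= 5
    y2 + 4y3 >= 4
    y1, y2, y3 >= 0

Solving the primal: x* = (5, 2).
  primal value c^T x* = 33.
Solving the dual: y* = (1, 0, 1).
  dual value b^T y* = 33.
Strong duality: c^T x* = b^T y*. Confirmed.

33


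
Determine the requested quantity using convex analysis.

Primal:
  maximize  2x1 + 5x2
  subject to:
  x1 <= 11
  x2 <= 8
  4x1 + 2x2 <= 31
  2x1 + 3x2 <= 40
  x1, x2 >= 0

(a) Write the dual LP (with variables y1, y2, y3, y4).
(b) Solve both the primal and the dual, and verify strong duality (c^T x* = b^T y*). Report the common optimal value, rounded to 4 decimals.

The standard primal-dual pair for 'max c^T x s.t. A x <= b, x >= 0' is:
  Dual:  min b^T y  s.t.  A^T y >= c,  y >= 0.

So the dual LP is:
  minimize  11y1 + 8y2 + 31y3 + 40y4
  subject to:
    y1 + 4y3 + 2y4 >= 2
    y2 + 2y3 + 3y4 >= 5
    y1, y2, y3, y4 >= 0

Solving the primal: x* = (3.75, 8).
  primal value c^T x* = 47.5.
Solving the dual: y* = (0, 4, 0.5, 0).
  dual value b^T y* = 47.5.
Strong duality: c^T x* = b^T y*. Confirmed.

47.5


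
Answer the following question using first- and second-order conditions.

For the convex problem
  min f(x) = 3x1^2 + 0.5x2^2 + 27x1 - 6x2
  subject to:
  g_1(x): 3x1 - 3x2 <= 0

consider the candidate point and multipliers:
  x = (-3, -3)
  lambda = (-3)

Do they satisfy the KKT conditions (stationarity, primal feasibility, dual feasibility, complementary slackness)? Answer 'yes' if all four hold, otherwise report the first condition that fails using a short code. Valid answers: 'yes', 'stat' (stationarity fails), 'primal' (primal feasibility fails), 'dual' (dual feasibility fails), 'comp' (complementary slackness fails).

Gradient of f: grad f(x) = Q x + c = (9, -9)
Constraint values g_i(x) = a_i^T x - b_i:
  g_1((-3, -3)) = 0
Stationarity residual: grad f(x) + sum_i lambda_i a_i = (0, 0)
  -> stationarity OK
Primal feasibility (all g_i <= 0): OK
Dual feasibility (all lambda_i >= 0): FAILS
Complementary slackness (lambda_i * g_i(x) = 0 for all i): OK

Verdict: the first failing condition is dual_feasibility -> dual.

dual


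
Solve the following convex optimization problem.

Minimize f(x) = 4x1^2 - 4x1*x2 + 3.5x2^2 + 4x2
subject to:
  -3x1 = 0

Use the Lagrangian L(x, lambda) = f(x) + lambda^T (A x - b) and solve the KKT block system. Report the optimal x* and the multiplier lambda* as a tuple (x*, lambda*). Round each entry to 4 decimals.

Form the Lagrangian:
  L(x, lambda) = (1/2) x^T Q x + c^T x + lambda^T (A x - b)
Stationarity (grad_x L = 0): Q x + c + A^T lambda = 0.
Primal feasibility: A x = b.

This gives the KKT block system:
  [ Q   A^T ] [ x     ]   [-c ]
  [ A    0  ] [ lambda ] = [ b ]

Solving the linear system:
  x*      = (0, -0.5714)
  lambda* = (0.7619)
  f(x*)   = -1.1429

x* = (0, -0.5714), lambda* = (0.7619)


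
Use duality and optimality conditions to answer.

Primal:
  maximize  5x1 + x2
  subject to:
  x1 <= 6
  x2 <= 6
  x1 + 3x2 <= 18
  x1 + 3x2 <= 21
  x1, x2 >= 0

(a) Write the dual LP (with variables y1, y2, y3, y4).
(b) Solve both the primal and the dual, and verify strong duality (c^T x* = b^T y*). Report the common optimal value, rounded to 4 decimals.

The standard primal-dual pair for 'max c^T x s.t. A x <= b, x >= 0' is:
  Dual:  min b^T y  s.t.  A^T y >= c,  y >= 0.

So the dual LP is:
  minimize  6y1 + 6y2 + 18y3 + 21y4
  subject to:
    y1 + y3 + y4 >= 5
    y2 + 3y3 + 3y4 >= 1
    y1, y2, y3, y4 >= 0

Solving the primal: x* = (6, 4).
  primal value c^T x* = 34.
Solving the dual: y* = (4.6667, 0, 0.3333, 0).
  dual value b^T y* = 34.
Strong duality: c^T x* = b^T y*. Confirmed.

34


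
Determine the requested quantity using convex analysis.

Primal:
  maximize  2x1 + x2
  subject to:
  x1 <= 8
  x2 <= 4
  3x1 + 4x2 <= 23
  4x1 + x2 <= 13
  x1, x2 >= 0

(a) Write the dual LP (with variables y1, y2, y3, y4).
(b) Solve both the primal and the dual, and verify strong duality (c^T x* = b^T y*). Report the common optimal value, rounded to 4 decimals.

The standard primal-dual pair for 'max c^T x s.t. A x <= b, x >= 0' is:
  Dual:  min b^T y  s.t.  A^T y >= c,  y >= 0.

So the dual LP is:
  minimize  8y1 + 4y2 + 23y3 + 13y4
  subject to:
    y1 + 3y3 + 4y4 >= 2
    y2 + 4y3 + y4 >= 1
    y1, y2, y3, y4 >= 0

Solving the primal: x* = (2.25, 4).
  primal value c^T x* = 8.5.
Solving the dual: y* = (0, 0.5, 0, 0.5).
  dual value b^T y* = 8.5.
Strong duality: c^T x* = b^T y*. Confirmed.

8.5


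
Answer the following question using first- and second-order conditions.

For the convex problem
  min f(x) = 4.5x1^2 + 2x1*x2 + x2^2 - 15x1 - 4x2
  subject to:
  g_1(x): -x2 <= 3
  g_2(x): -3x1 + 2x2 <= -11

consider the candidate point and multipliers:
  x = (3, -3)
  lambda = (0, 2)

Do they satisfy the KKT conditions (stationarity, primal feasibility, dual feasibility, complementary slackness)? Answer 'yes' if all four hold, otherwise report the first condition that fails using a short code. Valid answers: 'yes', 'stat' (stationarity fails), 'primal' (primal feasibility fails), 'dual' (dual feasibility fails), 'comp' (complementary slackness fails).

Gradient of f: grad f(x) = Q x + c = (6, -4)
Constraint values g_i(x) = a_i^T x - b_i:
  g_1((3, -3)) = 0
  g_2((3, -3)) = -4
Stationarity residual: grad f(x) + sum_i lambda_i a_i = (0, 0)
  -> stationarity OK
Primal feasibility (all g_i <= 0): OK
Dual feasibility (all lambda_i >= 0): OK
Complementary slackness (lambda_i * g_i(x) = 0 for all i): FAILS

Verdict: the first failing condition is complementary_slackness -> comp.

comp


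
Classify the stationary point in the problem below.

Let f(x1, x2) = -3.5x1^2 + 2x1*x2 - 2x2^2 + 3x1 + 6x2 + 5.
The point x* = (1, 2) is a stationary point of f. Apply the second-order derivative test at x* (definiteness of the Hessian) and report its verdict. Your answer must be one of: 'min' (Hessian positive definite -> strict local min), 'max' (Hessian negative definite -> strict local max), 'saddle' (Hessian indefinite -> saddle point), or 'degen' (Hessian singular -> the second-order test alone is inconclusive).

Compute the Hessian H = grad^2 f:
  H = [[-7, 2], [2, -4]]
Verify stationarity: grad f(x*) = H x* + g = (0, 0).
Eigenvalues of H: -8, -3.
Both eigenvalues < 0, so H is negative definite -> x* is a strict local max.

max


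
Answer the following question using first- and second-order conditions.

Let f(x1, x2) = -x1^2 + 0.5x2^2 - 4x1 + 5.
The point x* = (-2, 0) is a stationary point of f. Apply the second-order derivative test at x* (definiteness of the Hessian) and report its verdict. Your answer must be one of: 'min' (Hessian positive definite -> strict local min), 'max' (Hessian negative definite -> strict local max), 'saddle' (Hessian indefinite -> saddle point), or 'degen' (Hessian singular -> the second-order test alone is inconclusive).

Compute the Hessian H = grad^2 f:
  H = [[-2, 0], [0, 1]]
Verify stationarity: grad f(x*) = H x* + g = (0, 0).
Eigenvalues of H: -2, 1.
Eigenvalues have mixed signs, so H is indefinite -> x* is a saddle point.

saddle


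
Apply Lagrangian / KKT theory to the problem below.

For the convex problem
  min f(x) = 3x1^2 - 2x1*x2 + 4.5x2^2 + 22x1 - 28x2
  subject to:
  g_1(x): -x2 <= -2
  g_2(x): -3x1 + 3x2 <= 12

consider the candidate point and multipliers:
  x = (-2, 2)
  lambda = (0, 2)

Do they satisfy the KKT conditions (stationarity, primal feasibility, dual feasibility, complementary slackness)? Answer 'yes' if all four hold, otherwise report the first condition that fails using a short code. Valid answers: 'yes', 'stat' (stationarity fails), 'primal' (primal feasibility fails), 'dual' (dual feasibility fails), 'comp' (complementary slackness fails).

Gradient of f: grad f(x) = Q x + c = (6, -6)
Constraint values g_i(x) = a_i^T x - b_i:
  g_1((-2, 2)) = 0
  g_2((-2, 2)) = 0
Stationarity residual: grad f(x) + sum_i lambda_i a_i = (0, 0)
  -> stationarity OK
Primal feasibility (all g_i <= 0): OK
Dual feasibility (all lambda_i >= 0): OK
Complementary slackness (lambda_i * g_i(x) = 0 for all i): OK

Verdict: yes, KKT holds.

yes


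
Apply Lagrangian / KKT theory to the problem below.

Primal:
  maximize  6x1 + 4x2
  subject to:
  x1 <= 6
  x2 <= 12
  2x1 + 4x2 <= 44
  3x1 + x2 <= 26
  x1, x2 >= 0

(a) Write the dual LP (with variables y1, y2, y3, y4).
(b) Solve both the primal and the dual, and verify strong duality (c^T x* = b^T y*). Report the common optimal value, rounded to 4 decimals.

The standard primal-dual pair for 'max c^T x s.t. A x <= b, x >= 0' is:
  Dual:  min b^T y  s.t.  A^T y >= c,  y >= 0.

So the dual LP is:
  minimize  6y1 + 12y2 + 44y3 + 26y4
  subject to:
    y1 + 2y3 + 3y4 >= 6
    y2 + 4y3 + y4 >= 4
    y1, y2, y3, y4 >= 0

Solving the primal: x* = (6, 8).
  primal value c^T x* = 68.
Solving the dual: y* = (4, 0, 1, 0).
  dual value b^T y* = 68.
Strong duality: c^T x* = b^T y*. Confirmed.

68


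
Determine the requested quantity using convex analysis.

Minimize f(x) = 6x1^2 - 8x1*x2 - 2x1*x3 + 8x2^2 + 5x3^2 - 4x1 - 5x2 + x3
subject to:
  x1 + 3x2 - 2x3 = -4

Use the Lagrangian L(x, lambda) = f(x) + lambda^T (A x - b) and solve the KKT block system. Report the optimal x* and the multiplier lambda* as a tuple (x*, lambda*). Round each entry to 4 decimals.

Form the Lagrangian:
  L(x, lambda) = (1/2) x^T Q x + c^T x + lambda^T (A x - b)
Stationarity (grad_x L = 0): Q x + c + A^T lambda = 0.
Primal feasibility: A x = b.

This gives the KKT block system:
  [ Q   A^T ] [ x     ]   [-c ]
  [ A    0  ] [ lambda ] = [ b ]

Solving the linear system:
  x*      = (-0.403, -0.7249, 0.7111)
  lambda* = (4.4584)
  f(x*)   = 11.8907

x* = (-0.403, -0.7249, 0.7111), lambda* = (4.4584)


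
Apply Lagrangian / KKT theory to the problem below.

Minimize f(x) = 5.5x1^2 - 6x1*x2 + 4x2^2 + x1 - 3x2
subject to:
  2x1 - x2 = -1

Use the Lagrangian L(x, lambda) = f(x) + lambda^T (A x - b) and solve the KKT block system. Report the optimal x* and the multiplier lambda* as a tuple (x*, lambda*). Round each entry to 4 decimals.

Form the Lagrangian:
  L(x, lambda) = (1/2) x^T Q x + c^T x + lambda^T (A x - b)
Stationarity (grad_x L = 0): Q x + c + A^T lambda = 0.
Primal feasibility: A x = b.

This gives the KKT block system:
  [ Q   A^T ] [ x     ]   [-c ]
  [ A    0  ] [ lambda ] = [ b ]

Solving the linear system:
  x*      = (-0.2632, 0.4737)
  lambda* = (2.3684)
  f(x*)   = 0.3421

x* = (-0.2632, 0.4737), lambda* = (2.3684)


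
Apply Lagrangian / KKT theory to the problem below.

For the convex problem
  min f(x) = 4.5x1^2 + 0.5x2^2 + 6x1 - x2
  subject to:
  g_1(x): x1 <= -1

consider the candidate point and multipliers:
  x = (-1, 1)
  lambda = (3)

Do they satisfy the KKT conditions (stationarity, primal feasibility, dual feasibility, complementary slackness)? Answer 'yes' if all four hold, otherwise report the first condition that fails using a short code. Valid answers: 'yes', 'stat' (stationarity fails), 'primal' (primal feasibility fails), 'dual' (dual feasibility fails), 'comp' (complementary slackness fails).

Gradient of f: grad f(x) = Q x + c = (-3, 0)
Constraint values g_i(x) = a_i^T x - b_i:
  g_1((-1, 1)) = 0
Stationarity residual: grad f(x) + sum_i lambda_i a_i = (0, 0)
  -> stationarity OK
Primal feasibility (all g_i <= 0): OK
Dual feasibility (all lambda_i >= 0): OK
Complementary slackness (lambda_i * g_i(x) = 0 for all i): OK

Verdict: yes, KKT holds.

yes


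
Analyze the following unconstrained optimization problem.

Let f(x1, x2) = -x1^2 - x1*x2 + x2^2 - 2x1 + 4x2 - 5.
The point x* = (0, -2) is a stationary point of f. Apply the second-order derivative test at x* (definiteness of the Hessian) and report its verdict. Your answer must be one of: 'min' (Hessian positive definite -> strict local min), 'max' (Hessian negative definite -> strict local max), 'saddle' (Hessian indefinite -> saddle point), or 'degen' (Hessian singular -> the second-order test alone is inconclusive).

Compute the Hessian H = grad^2 f:
  H = [[-2, -1], [-1, 2]]
Verify stationarity: grad f(x*) = H x* + g = (0, 0).
Eigenvalues of H: -2.2361, 2.2361.
Eigenvalues have mixed signs, so H is indefinite -> x* is a saddle point.

saddle


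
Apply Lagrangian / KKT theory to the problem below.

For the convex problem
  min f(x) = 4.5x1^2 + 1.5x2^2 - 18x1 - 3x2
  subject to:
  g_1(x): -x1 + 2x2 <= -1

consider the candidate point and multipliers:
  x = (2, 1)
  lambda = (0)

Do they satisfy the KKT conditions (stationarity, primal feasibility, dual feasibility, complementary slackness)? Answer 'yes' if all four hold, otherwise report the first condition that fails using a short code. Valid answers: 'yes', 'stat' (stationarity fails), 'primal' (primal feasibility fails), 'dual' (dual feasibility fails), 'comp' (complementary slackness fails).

Gradient of f: grad f(x) = Q x + c = (0, 0)
Constraint values g_i(x) = a_i^T x - b_i:
  g_1((2, 1)) = 1
Stationarity residual: grad f(x) + sum_i lambda_i a_i = (0, 0)
  -> stationarity OK
Primal feasibility (all g_i <= 0): FAILS
Dual feasibility (all lambda_i >= 0): OK
Complementary slackness (lambda_i * g_i(x) = 0 for all i): OK

Verdict: the first failing condition is primal_feasibility -> primal.

primal


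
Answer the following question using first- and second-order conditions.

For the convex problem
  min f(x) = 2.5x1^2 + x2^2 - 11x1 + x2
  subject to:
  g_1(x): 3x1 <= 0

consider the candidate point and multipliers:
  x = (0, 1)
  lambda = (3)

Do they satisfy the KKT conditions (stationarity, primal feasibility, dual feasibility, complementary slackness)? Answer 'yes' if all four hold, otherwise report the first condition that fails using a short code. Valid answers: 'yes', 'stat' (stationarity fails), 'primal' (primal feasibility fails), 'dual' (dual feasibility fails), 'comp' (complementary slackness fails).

Gradient of f: grad f(x) = Q x + c = (-11, 3)
Constraint values g_i(x) = a_i^T x - b_i:
  g_1((0, 1)) = 0
Stationarity residual: grad f(x) + sum_i lambda_i a_i = (-2, 3)
  -> stationarity FAILS
Primal feasibility (all g_i <= 0): OK
Dual feasibility (all lambda_i >= 0): OK
Complementary slackness (lambda_i * g_i(x) = 0 for all i): OK

Verdict: the first failing condition is stationarity -> stat.

stat


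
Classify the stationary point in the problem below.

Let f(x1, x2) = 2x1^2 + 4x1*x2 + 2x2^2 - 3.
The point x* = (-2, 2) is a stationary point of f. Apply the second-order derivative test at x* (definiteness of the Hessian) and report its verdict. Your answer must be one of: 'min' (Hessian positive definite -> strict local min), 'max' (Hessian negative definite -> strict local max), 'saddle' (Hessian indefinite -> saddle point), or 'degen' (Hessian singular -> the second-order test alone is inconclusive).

Compute the Hessian H = grad^2 f:
  H = [[4, 4], [4, 4]]
Verify stationarity: grad f(x*) = H x* + g = (0, 0).
Eigenvalues of H: 0, 8.
H has a zero eigenvalue (singular; positive semidefinite but not definite), so H is neither positive definite, negative definite, nor indefinite. The second-order test alone is inconclusive -> degen.
(Indeed, f is constant along the null direction of H through x*, so x* is not a strict local extremum.)

degen


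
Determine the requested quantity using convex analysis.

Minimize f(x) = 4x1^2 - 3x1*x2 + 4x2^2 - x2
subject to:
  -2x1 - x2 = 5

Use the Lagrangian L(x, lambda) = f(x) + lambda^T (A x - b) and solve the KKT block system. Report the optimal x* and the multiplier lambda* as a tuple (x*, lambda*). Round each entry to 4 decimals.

Form the Lagrangian:
  L(x, lambda) = (1/2) x^T Q x + c^T x + lambda^T (A x - b)
Stationarity (grad_x L = 0): Q x + c + A^T lambda = 0.
Primal feasibility: A x = b.

This gives the KKT block system:
  [ Q   A^T ] [ x     ]   [-c ]
  [ A    0  ] [ lambda ] = [ b ]

Solving the linear system:
  x*      = (-1.8654, -1.2692)
  lambda* = (-5.5577)
  f(x*)   = 14.5288

x* = (-1.8654, -1.2692), lambda* = (-5.5577)


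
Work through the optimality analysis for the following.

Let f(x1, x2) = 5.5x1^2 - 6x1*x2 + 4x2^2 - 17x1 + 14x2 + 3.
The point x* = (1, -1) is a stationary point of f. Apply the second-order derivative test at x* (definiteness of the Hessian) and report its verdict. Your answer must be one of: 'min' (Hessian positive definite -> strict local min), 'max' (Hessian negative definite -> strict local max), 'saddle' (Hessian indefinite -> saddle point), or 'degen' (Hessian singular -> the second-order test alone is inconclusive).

Compute the Hessian H = grad^2 f:
  H = [[11, -6], [-6, 8]]
Verify stationarity: grad f(x*) = H x* + g = (0, 0).
Eigenvalues of H: 3.3153, 15.6847.
Both eigenvalues > 0, so H is positive definite -> x* is a strict local min.

min


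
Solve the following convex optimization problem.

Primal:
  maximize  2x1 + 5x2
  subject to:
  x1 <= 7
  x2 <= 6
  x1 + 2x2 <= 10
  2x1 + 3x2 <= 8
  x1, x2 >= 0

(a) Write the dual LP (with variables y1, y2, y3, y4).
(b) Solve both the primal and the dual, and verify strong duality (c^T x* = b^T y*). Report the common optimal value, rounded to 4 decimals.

The standard primal-dual pair for 'max c^T x s.t. A x <= b, x >= 0' is:
  Dual:  min b^T y  s.t.  A^T y >= c,  y >= 0.

So the dual LP is:
  minimize  7y1 + 6y2 + 10y3 + 8y4
  subject to:
    y1 + y3 + 2y4 >= 2
    y2 + 2y3 + 3y4 >= 5
    y1, y2, y3, y4 >= 0

Solving the primal: x* = (0, 2.6667).
  primal value c^T x* = 13.3333.
Solving the dual: y* = (0, 0, 0, 1.6667).
  dual value b^T y* = 13.3333.
Strong duality: c^T x* = b^T y*. Confirmed.

13.3333


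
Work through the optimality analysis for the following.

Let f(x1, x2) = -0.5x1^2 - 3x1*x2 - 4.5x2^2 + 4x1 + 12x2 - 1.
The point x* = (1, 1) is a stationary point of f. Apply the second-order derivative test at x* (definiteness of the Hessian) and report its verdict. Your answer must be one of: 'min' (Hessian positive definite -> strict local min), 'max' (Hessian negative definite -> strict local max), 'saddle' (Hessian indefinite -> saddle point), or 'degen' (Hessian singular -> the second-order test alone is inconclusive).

Compute the Hessian H = grad^2 f:
  H = [[-1, -3], [-3, -9]]
Verify stationarity: grad f(x*) = H x* + g = (0, 0).
Eigenvalues of H: -10, 0.
H has a zero eigenvalue (singular; negative semidefinite but not definite), so H is neither positive definite, negative definite, nor indefinite. The second-order test alone is inconclusive -> degen.
(Indeed, f is constant along the null direction of H through x*, so x* is not a strict local extremum.)

degen
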